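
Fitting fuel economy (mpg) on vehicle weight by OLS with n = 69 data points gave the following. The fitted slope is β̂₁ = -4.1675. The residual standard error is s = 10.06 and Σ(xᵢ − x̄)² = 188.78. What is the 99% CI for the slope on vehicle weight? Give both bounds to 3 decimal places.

SE(β̂₁) = s/√Sₓₓ = 10.06/√188.78 = 0.732184.
df = n − 2 = 67.
t* = t_{0.005, 67} = 2.65122.
Margin = t* × SE = 2.65122 × 0.732184 = 1.94118.
CI: -4.1675 ± 1.94118 → (-6.109, -2.226).
With 99% confidence, each one-unit increase in vehicle weight is associated with a change of between -6.109 and -2.226 mpg in fuel economy.

(-6.109, -2.226)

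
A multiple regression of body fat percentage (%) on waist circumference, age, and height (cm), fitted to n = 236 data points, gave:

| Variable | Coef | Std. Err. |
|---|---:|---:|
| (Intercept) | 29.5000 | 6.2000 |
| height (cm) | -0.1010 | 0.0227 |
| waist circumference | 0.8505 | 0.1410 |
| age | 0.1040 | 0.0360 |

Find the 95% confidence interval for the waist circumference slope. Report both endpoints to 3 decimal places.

(0.573, 1.128)

Read off: b = 0.8505, SE = 0.1410 for waist circumference.
df = n − k − 1 = 236 − 3 − 1 = 232.
t* = t_{0.025, 232} = 1.970242.
Margin = t* × SE = 1.970242 × 0.1410 = 0.27780.
CI: 0.8505 ± 0.27780 → (0.573, 1.128).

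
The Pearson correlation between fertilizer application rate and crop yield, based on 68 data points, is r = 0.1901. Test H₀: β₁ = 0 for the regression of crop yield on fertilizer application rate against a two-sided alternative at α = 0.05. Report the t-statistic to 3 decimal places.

t = 1.573

t = r·√(n − 2)/√(1 − r²) = 0.1901·√66/√0.963862 = 1.573.
df = n − 2 = 66.
Two-sided p ≈ 0.1205, which is ≥ 0.05, so fail to reject H₀.
The data do not give significant evidence of a linear association between fertilizer application rate and crop yield.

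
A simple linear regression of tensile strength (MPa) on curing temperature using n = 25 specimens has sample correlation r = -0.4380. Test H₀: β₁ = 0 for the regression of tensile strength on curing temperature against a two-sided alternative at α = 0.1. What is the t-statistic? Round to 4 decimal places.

t = r·√(n − 2)/√(1 − r²) = -0.4380·√23/√0.808156 = -2.3366.
df = n − 2 = 23.
Two-sided p ≈ 0.0285, which is < 0.1, so reject H₀.
There is evidence of a linear association between curing temperature and tensile strength.

t = -2.3366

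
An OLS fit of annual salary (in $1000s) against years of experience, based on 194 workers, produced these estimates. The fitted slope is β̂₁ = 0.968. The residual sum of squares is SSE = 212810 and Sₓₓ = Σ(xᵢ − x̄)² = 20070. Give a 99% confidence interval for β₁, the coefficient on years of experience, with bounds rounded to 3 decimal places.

(0.357, 1.579)

MSE = SSE/(n − 2) = 212810/192 = 1108.39.
SE(β̂₁) = √(MSE/Sₓₓ) = √(1108.39/20070) = 0.235002.
df = n − 2 = 192.
t* = t_{0.005, 192} = 2.601678.
Margin = t* × SE = 2.601678 × 0.235002 = 0.61140.
CI: 0.968 ± 0.61140 → (0.357, 1.579).
With 99% confidence, each one-unit increase in years of experience is associated with a change of between 0.357 and 1.579 $1000s in annual salary.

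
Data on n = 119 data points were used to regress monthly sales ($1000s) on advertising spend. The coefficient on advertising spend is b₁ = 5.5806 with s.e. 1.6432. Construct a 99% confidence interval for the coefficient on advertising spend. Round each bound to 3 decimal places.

(1.278, 9.883)

df = n − 2 = 119 − 2 = 117.
t* = t_{0.005, 117} = 2.618504.
Margin = t* × SE = 2.618504 × 1.6432 = 4.30273.
CI: 5.5806 ± 4.30273 → (1.278, 9.883).
With 99% confidence, each one-unit increase in advertising spend is associated with a change of between 1.278 and 9.883 $1000s in monthly sales.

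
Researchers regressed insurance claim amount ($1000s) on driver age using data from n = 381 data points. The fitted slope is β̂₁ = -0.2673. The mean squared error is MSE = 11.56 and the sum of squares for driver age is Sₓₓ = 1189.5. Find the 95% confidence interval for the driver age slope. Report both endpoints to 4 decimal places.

(-0.4611, -0.0735)

SE(β̂₁) = √(MSE/Sₓₓ) = √(11.56/1189.5) = 0.0985818.
df = n − 2 = 379.
t* = t_{0.025, 379} = 1.966243.
Margin = t* × SE = 1.966243 × 0.0985818 = 0.193836.
CI: -0.2673 ± 0.193836 → (-0.4611, -0.0735).
With 95% confidence, each one-unit increase in driver age is associated with a change of between -0.4611 and -0.0735 $1000s in insurance claim amount.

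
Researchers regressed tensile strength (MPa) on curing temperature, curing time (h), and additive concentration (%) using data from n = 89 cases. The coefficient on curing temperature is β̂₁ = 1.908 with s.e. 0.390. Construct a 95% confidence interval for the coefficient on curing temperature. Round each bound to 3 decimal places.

(1.133, 2.683)

df = n − k − 1 = 89 − 3 − 1 = 85.
t* = t_{0.025, 85} = 1.988268.
Margin = t* × SE = 1.988268 × 0.390 = 0.77542.
CI: 1.908 ± 0.77542 → (1.133, 2.683).
With 95% confidence, each one-unit increase in curing temperature is associated with a change of between 1.133 and 2.683 MPa in tensile strength, holding the other predictors fixed.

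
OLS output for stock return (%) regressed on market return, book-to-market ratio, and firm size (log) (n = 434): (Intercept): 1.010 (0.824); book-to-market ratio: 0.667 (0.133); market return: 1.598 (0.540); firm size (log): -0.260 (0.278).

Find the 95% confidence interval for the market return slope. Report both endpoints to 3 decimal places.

(0.537, 2.659)

Read off: b = 1.598, SE = 0.540 for market return.
df = n − k − 1 = 434 − 3 − 1 = 430.
t* = t_{0.025, 430} = 1.965496.
Margin = t* × SE = 1.965496 × 0.540 = 1.06137.
CI: 1.598 ± 1.06137 → (0.537, 2.659).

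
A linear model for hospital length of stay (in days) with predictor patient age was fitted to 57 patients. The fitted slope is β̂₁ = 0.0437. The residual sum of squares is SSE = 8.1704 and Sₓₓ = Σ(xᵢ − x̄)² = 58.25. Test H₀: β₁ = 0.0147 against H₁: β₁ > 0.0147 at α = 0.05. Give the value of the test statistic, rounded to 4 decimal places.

MSE = SSE/(n − 2) = 8.1704/55 = 0.148553.
SE(β̂₁) = √(MSE/Sₓₓ) = √(0.148553/58.25) = 0.0505001.
t = (0.0437 − 0.0147) / 0.0505001 = 0.5743.
df = n − 2 = 55.
One-sided p ≈ 0.2841, which is ≥ 0.05, so fail to reject H₀.
The data do not give significant evidence that the true slope on patient age exceeds 0.0147 days per unit.

t = 0.5743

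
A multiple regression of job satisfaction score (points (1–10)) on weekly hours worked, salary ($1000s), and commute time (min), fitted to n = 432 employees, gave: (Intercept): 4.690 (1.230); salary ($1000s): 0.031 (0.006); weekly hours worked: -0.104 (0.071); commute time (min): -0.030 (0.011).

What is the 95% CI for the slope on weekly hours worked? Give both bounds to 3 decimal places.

Read off: b = -0.104, SE = 0.071 for weekly hours worked.
df = n − k − 1 = 432 − 3 − 1 = 428.
t* = t_{0.025, 428} = 1.965522.
Margin = t* × SE = 1.965522 × 0.071 = 0.13955.
CI: -0.104 ± 0.13955 → (-0.244, 0.036).

(-0.244, 0.036)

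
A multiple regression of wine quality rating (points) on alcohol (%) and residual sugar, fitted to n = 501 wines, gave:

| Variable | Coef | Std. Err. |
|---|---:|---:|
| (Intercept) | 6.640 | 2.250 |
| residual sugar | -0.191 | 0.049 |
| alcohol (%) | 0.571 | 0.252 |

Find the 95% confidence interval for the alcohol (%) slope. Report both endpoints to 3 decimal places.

Read off: b = 0.571, SE = 0.252 for alcohol (%).
df = n − k − 1 = 501 − 2 − 1 = 498.
t* = t_{0.025, 498} = 1.964739.
Margin = t* × SE = 1.964739 × 0.252 = 0.49511.
CI: 0.571 ± 0.49511 → (0.076, 1.066).

(0.076, 1.066)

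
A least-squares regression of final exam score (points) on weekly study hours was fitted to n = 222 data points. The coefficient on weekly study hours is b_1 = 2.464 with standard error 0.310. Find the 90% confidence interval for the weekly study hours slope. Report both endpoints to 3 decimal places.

(1.952, 2.976)

df = n − 2 = 222 − 2 = 220.
t* = t_{0.05, 220} = 1.651809.
Margin = t* × SE = 1.651809 × 0.310 = 0.51206.
CI: 2.464 ± 0.51206 → (1.952, 2.976).
With 90% confidence, each one-unit increase in weekly study hours is associated with a change of between 1.952 and 2.976 points in final exam score.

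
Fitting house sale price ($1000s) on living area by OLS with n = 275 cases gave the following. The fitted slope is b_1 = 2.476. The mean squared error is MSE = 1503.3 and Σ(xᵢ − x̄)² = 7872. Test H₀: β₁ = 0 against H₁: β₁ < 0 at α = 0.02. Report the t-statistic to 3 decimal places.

t = 5.666

SE(b_1) = √(MSE/Sₓₓ) = √(1503.3/7872) = 0.436999.
t = 2.476 / 0.436999 = 5.666.
df = n − 2 = 273.
One-sided p ≈ 1.0000, which is ≥ 0.02, so fail to reject H₀.
The data do not give significant evidence that the true slope on living area is negative.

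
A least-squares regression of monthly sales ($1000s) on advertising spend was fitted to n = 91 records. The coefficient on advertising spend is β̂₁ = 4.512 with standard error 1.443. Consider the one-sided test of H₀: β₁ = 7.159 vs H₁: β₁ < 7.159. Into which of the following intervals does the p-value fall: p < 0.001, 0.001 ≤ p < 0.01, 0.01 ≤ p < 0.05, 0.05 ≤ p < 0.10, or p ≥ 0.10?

t = (4.512 − 7.159) / 1.443 = -1.834.
df = n − 2 = 91 − 2 = 89.
One-sided p = P(T_{89} < t) ≈ 0.0350.
So 0.01 ≤ p < 0.05.

0.01 ≤ p < 0.05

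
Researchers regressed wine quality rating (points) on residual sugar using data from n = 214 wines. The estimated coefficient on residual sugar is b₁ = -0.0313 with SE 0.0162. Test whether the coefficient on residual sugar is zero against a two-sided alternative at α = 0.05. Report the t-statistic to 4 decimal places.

H₀: β₁ = 0 vs H₁: β₁ ≠ 0.
t = (b₁ − β₁⁰)/SE = -0.0313 / 0.0162 = -1.9321.
df = n − 2 = 214 − 2 = 212.
Two-sided p ≈ 0.0547, which is ≥ 0.05, so fail to reject H₀.
The data do not give significant evidence of an association between residual sugar and wine quality rating.

t = -1.9321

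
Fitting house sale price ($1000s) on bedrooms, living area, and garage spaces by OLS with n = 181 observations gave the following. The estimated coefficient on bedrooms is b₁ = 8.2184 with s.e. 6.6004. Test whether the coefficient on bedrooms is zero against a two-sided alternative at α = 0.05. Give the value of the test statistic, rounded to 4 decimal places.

H₀: β₁ = 0 vs H₁: β₁ ≠ 0.
t = (b₁ − β₁⁰)/SE = 8.2184 / 6.6004 = 1.2451.
df = n − k − 1 = 181 − 3 − 1 = 177.
Two-sided p ≈ 0.2147, which is ≥ 0.05, so fail to reject H₀.
The data do not give significant evidence of an association between bedrooms and house sale price, after adjusting for the other predictors.

t = 1.2451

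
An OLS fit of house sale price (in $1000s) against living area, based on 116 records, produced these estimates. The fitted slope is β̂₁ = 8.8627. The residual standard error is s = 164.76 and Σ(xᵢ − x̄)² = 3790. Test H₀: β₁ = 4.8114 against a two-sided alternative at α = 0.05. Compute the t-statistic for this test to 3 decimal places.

t = 1.514

SE(β̂₁) = s/√Sₓₓ = 164.76/√3790 = 2.67628.
t = (8.8627 − 4.8114) / 2.67628 = 1.514.
df = n − 2 = 114.
Two-sided p ≈ 0.1328, which is ≥ 0.05, so fail to reject H₀.
The data are consistent with a true slope of 4.8114 $1000s per unit of living area.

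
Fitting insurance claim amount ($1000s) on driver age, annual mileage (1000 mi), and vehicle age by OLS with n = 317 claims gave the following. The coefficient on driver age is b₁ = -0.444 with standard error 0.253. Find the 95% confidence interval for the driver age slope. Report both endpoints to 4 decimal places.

(-0.9418, 0.0538)

df = n − k − 1 = 317 − 3 − 1 = 313.
t* = t_{0.025, 313} = 1.967572.
Margin = t* × SE = 1.967572 × 0.253 = 0.497796.
CI: -0.444 ± 0.497796 → (-0.9418, 0.0538).
With 95% confidence, each one-unit increase in driver age is associated with a change of between -0.9418 and 0.0538 $1000s in insurance claim amount, holding the other predictors fixed.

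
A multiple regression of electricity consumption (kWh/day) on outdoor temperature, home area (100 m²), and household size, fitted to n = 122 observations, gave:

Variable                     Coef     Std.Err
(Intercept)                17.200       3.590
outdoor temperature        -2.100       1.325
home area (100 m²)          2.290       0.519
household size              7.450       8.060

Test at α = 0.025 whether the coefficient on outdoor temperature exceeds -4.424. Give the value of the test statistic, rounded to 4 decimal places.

Read off: b = -2.100, SE = 1.325 for outdoor temperature.
H₀: β₁ = -4.424 vs H₁: β₁ > -4.424.
t = (-2.100 − (-4.424)) / 1.325 = 1.7540.
df = n − k − 1 = 122 − 3 − 1 = 118.
One-sided p ≈ 0.0410, which is ≥ 0.025, so fail to reject H₀.
The data do not give significant evidence that the true slope on outdoor temperature exceeds -4.424 kWh/day per unit, holding the other predictors fixed.

t = 1.7540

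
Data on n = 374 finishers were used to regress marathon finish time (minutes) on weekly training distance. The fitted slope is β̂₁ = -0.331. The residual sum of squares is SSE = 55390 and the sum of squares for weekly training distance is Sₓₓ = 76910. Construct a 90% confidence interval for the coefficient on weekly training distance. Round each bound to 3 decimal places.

(-0.404, -0.258)

MSE = SSE/(n − 2) = 55390/372 = 148.898.
SE(β̂₁) = √(MSE/Sₓₓ) = √(148.898/76910) = 0.044.
df = n − 2 = 372.
t* = t_{0.05, 372} = 1.64896.
Margin = t* × SE = 1.64896 × 0.044 = 0.07255.
CI: -0.331 ± 0.07255 → (-0.404, -0.258).
With 90% confidence, each one-unit increase in weekly training distance is associated with a change of between -0.404 and -0.258 minutes in marathon finish time.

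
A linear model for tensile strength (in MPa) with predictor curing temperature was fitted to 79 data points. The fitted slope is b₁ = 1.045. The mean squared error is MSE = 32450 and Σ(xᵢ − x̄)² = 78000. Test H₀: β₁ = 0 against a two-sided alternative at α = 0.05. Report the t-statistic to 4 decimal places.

t = 1.6202

SE(b₁) = √(MSE/Sₓₓ) = √(32450/78000) = 0.645.
t = 1.045 / 0.645 = 1.6202.
df = n − 2 = 77.
Two-sided p ≈ 0.1093, which is ≥ 0.05, so fail to reject H₀.
The data do not give significant evidence of an association between curing temperature and tensile strength.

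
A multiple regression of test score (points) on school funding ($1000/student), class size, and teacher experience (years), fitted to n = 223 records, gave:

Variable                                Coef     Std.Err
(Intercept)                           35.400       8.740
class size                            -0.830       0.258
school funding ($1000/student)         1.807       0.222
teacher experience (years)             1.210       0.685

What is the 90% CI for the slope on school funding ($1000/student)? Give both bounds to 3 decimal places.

Read off: b = 1.807, SE = 0.222 for school funding ($1000/student).
df = n − k − 1 = 223 − 3 − 1 = 219.
t* = t_{0.05, 219} = 1.651841.
Margin = t* × SE = 1.651841 × 0.222 = 0.36671.
CI: 1.807 ± 0.36671 → (1.440, 2.174).

(1.440, 2.174)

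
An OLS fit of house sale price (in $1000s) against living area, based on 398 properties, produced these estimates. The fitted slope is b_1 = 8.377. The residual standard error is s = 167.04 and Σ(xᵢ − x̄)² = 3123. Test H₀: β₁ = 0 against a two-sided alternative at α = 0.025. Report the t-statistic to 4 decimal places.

t = 2.8026

SE(b_1) = s/√Sₓₓ = 167.04/√3123 = 2.98906.
t = 8.377 / 2.98906 = 2.8026.
df = n − 2 = 396.
Two-sided p ≈ 0.0053, which is < 0.025, so reject H₀.
There is evidence that living area is associated with house sale price.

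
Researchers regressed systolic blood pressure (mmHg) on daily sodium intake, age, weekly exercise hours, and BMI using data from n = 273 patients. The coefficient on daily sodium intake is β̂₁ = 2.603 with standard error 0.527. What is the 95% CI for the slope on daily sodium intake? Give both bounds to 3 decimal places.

df = n − k − 1 = 273 − 4 − 1 = 268.
t* = t_{0.025, 268} = 1.968855.
Margin = t* × SE = 1.968855 × 0.527 = 1.03759.
CI: 2.603 ± 1.03759 → (1.565, 3.641).
With 95% confidence, each one-unit increase in daily sodium intake is associated with a change of between 1.565 and 3.641 mmHg in systolic blood pressure, holding the other predictors fixed.

(1.565, 3.641)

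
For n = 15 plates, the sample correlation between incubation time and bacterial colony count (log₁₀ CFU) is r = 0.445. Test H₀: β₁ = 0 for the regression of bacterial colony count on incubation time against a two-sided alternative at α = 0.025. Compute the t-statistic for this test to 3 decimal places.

t = 1.792

t = r·√(n − 2)/√(1 − r²) = 0.445·√13/√0.801975 = 1.792.
df = n − 2 = 13.
Two-sided p ≈ 0.0965, which is ≥ 0.025, so fail to reject H₀.
The data do not give significant evidence of a linear association between incubation time and bacterial colony count.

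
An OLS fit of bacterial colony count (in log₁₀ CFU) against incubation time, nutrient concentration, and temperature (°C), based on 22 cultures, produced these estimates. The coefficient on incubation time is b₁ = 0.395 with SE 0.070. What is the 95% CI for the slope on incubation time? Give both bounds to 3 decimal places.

(0.248, 0.542)

df = n − k − 1 = 22 − 3 − 1 = 18.
t* = t_{0.025, 18} = 2.100922.
Margin = t* × SE = 2.100922 × 0.070 = 0.14706.
CI: 0.395 ± 0.14706 → (0.248, 0.542).
With 95% confidence, each one-unit increase in incubation time is associated with a change of between 0.248 and 0.542 log₁₀ CFU in bacterial colony count, holding the other predictors fixed.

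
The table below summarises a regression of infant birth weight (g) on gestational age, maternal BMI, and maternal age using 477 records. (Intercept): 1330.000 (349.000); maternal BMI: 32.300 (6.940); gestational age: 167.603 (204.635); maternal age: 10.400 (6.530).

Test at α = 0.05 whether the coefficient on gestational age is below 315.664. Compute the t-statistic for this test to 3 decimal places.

Read off: b = 167.603, SE = 204.635 for gestational age.
H₀: β₁ = 315.664 vs H₁: β₁ < 315.664.
t = (167.603 − 315.664) / 204.635 = -0.724.
df = n − k − 1 = 477 − 3 − 1 = 473.
One-sided p ≈ 0.2349, which is ≥ 0.05, so fail to reject H₀.
The data do not give significant evidence that the true slope on gestational age is below 315.664 g per unit, holding the other predictors fixed.

t = -0.724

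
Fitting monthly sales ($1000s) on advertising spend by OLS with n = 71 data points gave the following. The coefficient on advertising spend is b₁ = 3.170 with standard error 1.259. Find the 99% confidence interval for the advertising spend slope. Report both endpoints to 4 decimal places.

(-0.1651, 6.5051)

df = n − 2 = 71 − 2 = 69.
t* = t_{0.005, 69} = 2.648977.
Margin = t* × SE = 2.648977 × 1.259 = 3.335062.
CI: 3.170 ± 3.335062 → (-0.1651, 6.5051).
With 99% confidence, each one-unit increase in advertising spend is associated with a change of between -0.1651 and 6.5051 $1000s in monthly sales.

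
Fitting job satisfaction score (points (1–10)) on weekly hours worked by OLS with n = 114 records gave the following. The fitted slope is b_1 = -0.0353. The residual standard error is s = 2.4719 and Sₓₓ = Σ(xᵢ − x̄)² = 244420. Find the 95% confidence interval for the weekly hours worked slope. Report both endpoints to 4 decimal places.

(-0.0452, -0.0254)

SE(b_1) = s/√Sₓₓ = 2.4719/√244420 = 0.00499991.
df = n − 2 = 112.
t* = t_{0.025, 112} = 1.981372.
Margin = t* × SE = 1.981372 × 0.00499991 = 0.009907.
CI: -0.0353 ± 0.009907 → (-0.0452, -0.0254).
With 95% confidence, each one-unit increase in weekly hours worked is associated with a change of between -0.0452 and -0.0254 points (1–10) in job satisfaction score.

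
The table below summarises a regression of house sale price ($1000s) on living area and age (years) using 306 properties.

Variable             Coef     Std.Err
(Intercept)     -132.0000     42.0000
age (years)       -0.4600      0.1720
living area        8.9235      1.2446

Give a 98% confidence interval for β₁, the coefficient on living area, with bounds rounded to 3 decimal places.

Read off: b = 8.9235, SE = 1.2446 for living area.
df = n − k − 1 = 306 − 2 − 1 = 303.
t* = t_{0.01, 303} = 2.338718.
Margin = t* × SE = 2.338718 × 1.2446 = 2.91077.
CI: 8.9235 ± 2.91077 → (6.013, 11.834).

(6.013, 11.834)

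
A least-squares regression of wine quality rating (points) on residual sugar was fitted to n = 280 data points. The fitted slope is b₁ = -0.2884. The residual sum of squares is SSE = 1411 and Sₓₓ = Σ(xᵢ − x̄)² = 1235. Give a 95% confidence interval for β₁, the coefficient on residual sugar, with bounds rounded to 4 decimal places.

MSE = SSE/(n − 2) = 1411/278 = 5.07554.
SE(b₁) = √(MSE/Sₓₓ) = √(5.07554/1235) = 0.0641073.
df = n − 2 = 278.
t* = t_{0.025, 278} = 1.968534.
Margin = t* × SE = 1.968534 × 0.0641073 = 0.126197.
CI: -0.2884 ± 0.126197 → (-0.4146, -0.1622).
With 95% confidence, each one-unit increase in residual sugar is associated with a change of between -0.4146 and -0.1622 points in wine quality rating.

(-0.4146, -0.1622)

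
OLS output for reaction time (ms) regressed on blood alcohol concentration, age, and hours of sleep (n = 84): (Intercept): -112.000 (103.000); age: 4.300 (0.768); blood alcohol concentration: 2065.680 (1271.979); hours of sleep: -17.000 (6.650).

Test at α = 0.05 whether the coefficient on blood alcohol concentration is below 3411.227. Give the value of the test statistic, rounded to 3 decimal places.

Read off: b = 2065.680, SE = 1271.979 for blood alcohol concentration.
H₀: β₁ = 3411.227 vs H₁: β₁ < 3411.227.
t = (2065.680 − 3411.227) / 1271.979 = -1.058.
df = n − k − 1 = 84 − 3 − 1 = 80.
One-sided p ≈ 0.1467, which is ≥ 0.05, so fail to reject H₀.
The data do not give significant evidence that the true slope on blood alcohol concentration is below 3411.227 ms per unit, holding the other predictors fixed.

t = -1.058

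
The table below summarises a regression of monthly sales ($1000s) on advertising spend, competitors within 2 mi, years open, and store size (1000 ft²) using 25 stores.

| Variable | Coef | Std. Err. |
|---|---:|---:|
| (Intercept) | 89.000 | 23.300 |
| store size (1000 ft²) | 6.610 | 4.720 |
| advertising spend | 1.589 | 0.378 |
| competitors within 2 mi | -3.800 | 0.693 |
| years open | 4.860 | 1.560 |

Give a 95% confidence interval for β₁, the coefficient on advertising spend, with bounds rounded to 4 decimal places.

(0.8005, 2.3775)

Read off: b = 1.589, SE = 0.378 for advertising spend.
df = n − k − 1 = 25 − 4 − 1 = 20.
t* = t_{0.025, 20} = 2.085963.
Margin = t* × SE = 2.085963 × 0.378 = 0.788494.
CI: 1.589 ± 0.788494 → (0.8005, 2.3775).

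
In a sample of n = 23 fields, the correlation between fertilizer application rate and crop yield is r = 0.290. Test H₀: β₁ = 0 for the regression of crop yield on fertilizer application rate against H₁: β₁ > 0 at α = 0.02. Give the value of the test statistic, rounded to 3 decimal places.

t = r·√(n − 2)/√(1 − r²) = 0.290·√21/√0.9159 = 1.389.
df = n − 2 = 21.
One-sided p ≈ 0.0898, which is ≥ 0.02, so fail to reject H₀.
The data do not give significant evidence of a linear association between fertilizer application rate and crop yield.

t = 1.389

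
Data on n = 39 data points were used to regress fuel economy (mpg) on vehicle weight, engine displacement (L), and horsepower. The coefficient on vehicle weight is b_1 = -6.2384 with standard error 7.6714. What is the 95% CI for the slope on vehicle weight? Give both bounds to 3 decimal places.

(-21.812, 9.335)

df = n − k − 1 = 39 − 3 − 1 = 35.
t* = t_{0.025, 35} = 2.030108.
Margin = t* × SE = 2.030108 × 7.6714 = 15.57377.
CI: -6.2384 ± 15.57377 → (-21.812, 9.335).
With 95% confidence, each one-unit increase in vehicle weight is associated with a change of between -21.812 and 9.335 mpg in fuel economy, holding the other predictors fixed.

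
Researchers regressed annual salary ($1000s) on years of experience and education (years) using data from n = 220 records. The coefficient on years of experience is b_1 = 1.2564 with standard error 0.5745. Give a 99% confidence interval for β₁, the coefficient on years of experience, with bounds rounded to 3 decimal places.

(-0.237, 2.749)

df = n − k − 1 = 220 − 2 − 1 = 217.
t* = t_{0.005, 217} = 2.598675.
Margin = t* × SE = 2.598675 × 0.5745 = 1.49294.
CI: 1.2564 ± 1.49294 → (-0.237, 2.749).
With 99% confidence, each one-unit increase in years of experience is associated with a change of between -0.237 and 2.749 $1000s in annual salary, holding the other predictors fixed.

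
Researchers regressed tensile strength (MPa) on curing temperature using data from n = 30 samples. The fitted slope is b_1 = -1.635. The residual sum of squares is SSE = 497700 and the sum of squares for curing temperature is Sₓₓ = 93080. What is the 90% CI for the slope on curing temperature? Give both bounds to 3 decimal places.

(-2.378, -0.892)

MSE = SSE/(n − 2) = 497700/28 = 17775.
SE(b_1) = √(MSE/Sₓₓ) = √(17775/93080) = 0.436995.
df = n − 2 = 28.
t* = t_{0.05, 28} = 1.701131.
Margin = t* × SE = 1.701131 × 0.436995 = 0.74339.
CI: -1.635 ± 0.74339 → (-2.378, -0.892).
With 90% confidence, each one-unit increase in curing temperature is associated with a change of between -2.378 and -0.892 MPa in tensile strength.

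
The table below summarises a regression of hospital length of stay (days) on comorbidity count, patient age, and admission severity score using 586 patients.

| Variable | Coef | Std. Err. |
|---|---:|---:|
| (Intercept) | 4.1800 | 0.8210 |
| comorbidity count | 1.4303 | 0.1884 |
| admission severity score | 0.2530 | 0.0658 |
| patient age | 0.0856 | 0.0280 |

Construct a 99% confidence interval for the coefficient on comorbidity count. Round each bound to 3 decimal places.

Read off: b = 1.4303, SE = 0.1884 for comorbidity count.
df = n − k − 1 = 586 − 3 − 1 = 582.
t* = t_{0.005, 582} = 2.584303.
Margin = t* × SE = 2.584303 × 0.1884 = 0.48688.
CI: 1.4303 ± 0.48688 → (0.943, 1.917).

(0.943, 1.917)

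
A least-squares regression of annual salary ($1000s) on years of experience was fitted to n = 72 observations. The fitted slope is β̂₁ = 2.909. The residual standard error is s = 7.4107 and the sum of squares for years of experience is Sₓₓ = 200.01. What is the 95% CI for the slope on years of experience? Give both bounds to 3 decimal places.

(1.864, 3.954)

SE(β̂₁) = s/√Sₓₓ = 7.4107/√200.01 = 0.524003.
df = n − 2 = 70.
t* = t_{0.025, 70} = 1.994437.
Margin = t* × SE = 1.994437 × 0.524003 = 1.04509.
CI: 2.909 ± 1.04509 → (1.864, 3.954).
With 95% confidence, each one-unit increase in years of experience is associated with a change of between 1.864 and 3.954 $1000s in annual salary.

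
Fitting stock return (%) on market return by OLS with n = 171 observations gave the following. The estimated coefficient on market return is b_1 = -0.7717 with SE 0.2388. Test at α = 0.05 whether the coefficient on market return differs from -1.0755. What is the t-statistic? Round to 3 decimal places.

H₀: β₁ = -1.0755 vs H₁: β₁ ≠ -1.0755.
t = (b_1 − β₁⁰)/SE = (-0.7717 − (-1.0755)) / 0.2388 = 1.272.
df = n − 2 = 171 − 2 = 169.
Two-sided p ≈ 0.2051, which is ≥ 0.05, so fail to reject H₀.
The data are consistent with a true slope of -1.0755 % per unit of market return.

t = 1.272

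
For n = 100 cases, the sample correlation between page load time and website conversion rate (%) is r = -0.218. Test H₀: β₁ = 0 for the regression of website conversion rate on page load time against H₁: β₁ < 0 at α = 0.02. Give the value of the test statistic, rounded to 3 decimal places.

t = r·√(n − 2)/√(1 − r²) = -0.218·√98/√0.952476 = -2.211.
df = n − 2 = 98.
One-sided p ≈ 0.0147, which is < 0.02, so reject H₀.
There is evidence of a linear association between page load time and website conversion rate.

t = -2.211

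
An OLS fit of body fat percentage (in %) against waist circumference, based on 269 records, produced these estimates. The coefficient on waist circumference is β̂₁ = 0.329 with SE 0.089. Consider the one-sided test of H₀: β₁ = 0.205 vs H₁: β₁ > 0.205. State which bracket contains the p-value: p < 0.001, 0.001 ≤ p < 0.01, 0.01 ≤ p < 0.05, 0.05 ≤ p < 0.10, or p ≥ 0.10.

0.05 ≤ p < 0.10

t = (0.329 − 0.205) / 0.089 = 1.393.
df = n − 2 = 269 − 2 = 267.
One-sided p = P(T_{267} > t) ≈ 0.0824.
So 0.05 ≤ p < 0.10.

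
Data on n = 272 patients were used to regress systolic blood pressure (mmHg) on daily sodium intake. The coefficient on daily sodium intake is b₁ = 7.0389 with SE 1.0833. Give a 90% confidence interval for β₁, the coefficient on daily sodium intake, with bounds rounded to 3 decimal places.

df = n − 2 = 272 − 2 = 270.
t* = t_{0.05, 270} = 1.650517.
Margin = t* × SE = 1.650517 × 1.0833 = 1.78800.
CI: 7.0389 ± 1.78800 → (5.251, 8.827).
With 90% confidence, each one-unit increase in daily sodium intake is associated with a change of between 5.251 and 8.827 mmHg in systolic blood pressure.

(5.251, 8.827)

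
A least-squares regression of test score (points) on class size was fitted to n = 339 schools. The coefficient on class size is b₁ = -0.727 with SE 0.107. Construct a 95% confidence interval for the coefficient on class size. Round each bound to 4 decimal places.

df = n − 2 = 339 − 2 = 337.
t* = t_{0.025, 337} = 1.967028.
Margin = t* × SE = 1.967028 × 0.107 = 0.210472.
CI: -0.727 ± 0.210472 → (-0.9375, -0.5165).
With 95% confidence, each one-unit increase in class size is associated with a change of between -0.9375 and -0.5165 points in test score.

(-0.9375, -0.5165)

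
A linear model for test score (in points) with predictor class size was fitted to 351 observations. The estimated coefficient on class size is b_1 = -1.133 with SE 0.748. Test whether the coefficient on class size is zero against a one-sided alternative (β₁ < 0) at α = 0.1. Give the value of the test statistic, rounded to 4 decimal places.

H₀: β₁ = 0 vs H₁: β₁ < 0.
t = (b_1 − β₁⁰)/SE = -1.133 / 0.748 = -1.5147.
df = n − 2 = 351 − 2 = 349.
One-sided p ≈ 0.0654, which is < 0.1, so reject H₀.
There is evidence that the true slope on class size is negative.

t = -1.5147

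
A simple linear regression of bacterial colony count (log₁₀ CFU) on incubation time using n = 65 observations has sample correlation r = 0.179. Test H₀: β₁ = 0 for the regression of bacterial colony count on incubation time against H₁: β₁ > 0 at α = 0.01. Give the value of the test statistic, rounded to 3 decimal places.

t = 1.444

t = r·√(n − 2)/√(1 − r²) = 0.179·√63/√0.967959 = 1.444.
df = n − 2 = 63.
One-sided p ≈ 0.0768, which is ≥ 0.01, so fail to reject H₀.
The data do not give significant evidence of a linear association between incubation time and bacterial colony count.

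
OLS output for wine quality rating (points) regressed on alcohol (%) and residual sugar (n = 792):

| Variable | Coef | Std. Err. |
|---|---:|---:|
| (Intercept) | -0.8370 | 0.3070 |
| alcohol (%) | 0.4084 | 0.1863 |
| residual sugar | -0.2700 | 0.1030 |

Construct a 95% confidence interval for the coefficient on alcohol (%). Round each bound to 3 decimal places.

Read off: b = 0.4084, SE = 0.1863 for alcohol (%).
df = n − k − 1 = 792 − 2 − 1 = 789.
t* = t_{0.025, 789} = 1.962975.
Margin = t* × SE = 1.962975 × 0.1863 = 0.36570.
CI: 0.4084 ± 0.36570 → (0.043, 0.774).

(0.043, 0.774)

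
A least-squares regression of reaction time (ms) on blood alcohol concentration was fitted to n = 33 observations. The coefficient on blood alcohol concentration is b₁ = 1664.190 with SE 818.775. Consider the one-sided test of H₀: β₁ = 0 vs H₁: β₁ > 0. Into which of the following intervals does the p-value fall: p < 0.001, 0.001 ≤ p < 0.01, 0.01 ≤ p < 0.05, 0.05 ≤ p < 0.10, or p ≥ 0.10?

0.01 ≤ p < 0.05

t = 1664.190 / 818.775 = 2.033.
df = n − 2 = 33 − 2 = 31.
One-sided p = P(T_{31} > t) ≈ 0.0254.
So 0.01 ≤ p < 0.05.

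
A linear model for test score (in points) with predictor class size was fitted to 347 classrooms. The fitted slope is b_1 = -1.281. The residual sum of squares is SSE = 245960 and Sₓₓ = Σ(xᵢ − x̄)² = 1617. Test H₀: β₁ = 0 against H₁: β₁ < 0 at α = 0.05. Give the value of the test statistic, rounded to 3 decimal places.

t = -1.929

MSE = SSE/(n − 2) = 245960/345 = 712.928.
SE(b_1) = √(MSE/Sₓₓ) = √(712.928/1617) = 0.663999.
t = -1.281 / 0.663999 = -1.929.
df = n − 2 = 345.
One-sided p ≈ 0.0273, which is < 0.05, so reject H₀.
There is evidence that the true slope on class size is negative.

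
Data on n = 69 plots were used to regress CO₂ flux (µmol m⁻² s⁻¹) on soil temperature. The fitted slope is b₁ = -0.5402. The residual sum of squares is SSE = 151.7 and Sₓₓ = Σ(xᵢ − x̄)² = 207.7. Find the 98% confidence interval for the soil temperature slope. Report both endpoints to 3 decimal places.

MSE = SSE/(n − 2) = 151.7/67 = 2.26418.
SE(b₁) = √(MSE/Sₓₓ) = √(2.26418/207.7) = 0.104409.
df = n − 2 = 67.
t* = t_{0.01, 67} = 2.383302.
Margin = t* × SE = 2.383302 × 0.104409 = 0.24884.
CI: -0.5402 ± 0.24884 → (-0.789, -0.291).
With 98% confidence, each one-unit increase in soil temperature is associated with a change of between -0.789 and -0.291 µmol m⁻² s⁻¹ in CO₂ flux.

(-0.789, -0.291)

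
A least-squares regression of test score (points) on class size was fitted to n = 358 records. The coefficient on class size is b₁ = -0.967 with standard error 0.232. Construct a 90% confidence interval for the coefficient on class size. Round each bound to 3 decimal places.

df = n − 2 = 358 − 2 = 356.
t* = t_{0.05, 356} = 1.649145.
Margin = t* × SE = 1.649145 × 0.232 = 0.38260.
CI: -0.967 ± 0.38260 → (-1.350, -0.584).
With 90% confidence, each one-unit increase in class size is associated with a change of between -1.350 and -0.584 points in test score.

(-1.350, -0.584)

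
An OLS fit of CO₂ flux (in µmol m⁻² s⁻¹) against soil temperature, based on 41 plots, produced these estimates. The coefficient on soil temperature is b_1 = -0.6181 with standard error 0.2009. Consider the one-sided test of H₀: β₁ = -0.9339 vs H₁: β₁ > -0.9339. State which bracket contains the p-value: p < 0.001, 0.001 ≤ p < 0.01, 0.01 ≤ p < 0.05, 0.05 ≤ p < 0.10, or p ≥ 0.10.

t = (-0.6181 − (-0.9339)) / 0.2009 = 1.572.
df = n − 2 = 41 − 2 = 39.
One-sided p = P(T_{39} > t) ≈ 0.0620.
So 0.05 ≤ p < 0.10.

0.05 ≤ p < 0.10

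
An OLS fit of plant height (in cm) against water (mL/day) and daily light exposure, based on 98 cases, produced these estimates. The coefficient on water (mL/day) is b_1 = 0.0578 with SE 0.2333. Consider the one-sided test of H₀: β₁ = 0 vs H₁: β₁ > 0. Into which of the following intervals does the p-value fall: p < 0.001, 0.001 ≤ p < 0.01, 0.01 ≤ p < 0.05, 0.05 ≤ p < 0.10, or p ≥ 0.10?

p ≥ 0.10

t = 0.0578 / 0.2333 = 0.248.
df = n − k − 1 = 98 − 2 − 1 = 95.
One-sided p = P(T_{95} > t) ≈ 0.4024.
So p ≥ 0.10.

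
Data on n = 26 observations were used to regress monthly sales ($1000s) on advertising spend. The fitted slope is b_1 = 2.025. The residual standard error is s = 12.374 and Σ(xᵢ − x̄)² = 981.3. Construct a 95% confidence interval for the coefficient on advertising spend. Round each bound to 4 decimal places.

(1.2097, 2.8403)

SE(b_1) = s/√Sₓₓ = 12.374/√981.3 = 0.395011.
df = n − 2 = 24.
t* = t_{0.025, 24} = 2.063899.
Margin = t* × SE = 2.063899 × 0.395011 = 0.815263.
CI: 2.025 ± 0.815263 → (1.2097, 2.8403).
With 95% confidence, each one-unit increase in advertising spend is associated with a change of between 1.2097 and 2.8403 $1000s in monthly sales.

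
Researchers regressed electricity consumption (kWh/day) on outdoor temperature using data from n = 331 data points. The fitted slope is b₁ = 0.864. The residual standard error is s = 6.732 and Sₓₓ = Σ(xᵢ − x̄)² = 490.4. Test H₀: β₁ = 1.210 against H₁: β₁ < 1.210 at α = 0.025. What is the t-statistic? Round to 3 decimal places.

SE(b₁) = s/√Sₓₓ = 6.732/√490.4 = 0.303997.
t = (0.864 − 1.210) / 0.303997 = -1.138.
df = n − 2 = 329.
One-sided p ≈ 0.1279, which is ≥ 0.025, so fail to reject H₀.
The data do not give significant evidence that the true slope on outdoor temperature is below 1.210 kWh/day per unit.

t = -1.138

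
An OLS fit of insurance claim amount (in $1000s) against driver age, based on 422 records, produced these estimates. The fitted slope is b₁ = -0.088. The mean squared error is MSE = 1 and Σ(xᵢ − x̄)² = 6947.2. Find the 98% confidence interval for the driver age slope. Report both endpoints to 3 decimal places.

(-0.116, -0.060)

SE(b₁) = √(MSE/Sₓₓ) = √(1/6947.2) = 0.0119976.
df = n − 2 = 420.
t* = t_{0.01, 420} = 2.335259.
Margin = t* × SE = 2.335259 × 0.0119976 = 0.02802.
CI: -0.088 ± 0.02802 → (-0.116, -0.060).
With 98% confidence, each one-unit increase in driver age is associated with a change of between -0.116 and -0.060 $1000s in insurance claim amount.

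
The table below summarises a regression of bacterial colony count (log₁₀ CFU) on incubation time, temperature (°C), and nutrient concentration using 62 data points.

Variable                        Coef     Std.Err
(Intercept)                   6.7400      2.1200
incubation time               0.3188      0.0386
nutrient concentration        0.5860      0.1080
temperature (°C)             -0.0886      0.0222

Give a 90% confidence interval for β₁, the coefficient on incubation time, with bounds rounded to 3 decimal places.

Read off: b = 0.3188, SE = 0.0386 for incubation time.
df = n − k − 1 = 62 − 3 − 1 = 58.
t* = t_{0.05, 58} = 1.671553.
Margin = t* × SE = 1.671553 × 0.0386 = 0.06452.
CI: 0.3188 ± 0.06452 → (0.254, 0.383).

(0.254, 0.383)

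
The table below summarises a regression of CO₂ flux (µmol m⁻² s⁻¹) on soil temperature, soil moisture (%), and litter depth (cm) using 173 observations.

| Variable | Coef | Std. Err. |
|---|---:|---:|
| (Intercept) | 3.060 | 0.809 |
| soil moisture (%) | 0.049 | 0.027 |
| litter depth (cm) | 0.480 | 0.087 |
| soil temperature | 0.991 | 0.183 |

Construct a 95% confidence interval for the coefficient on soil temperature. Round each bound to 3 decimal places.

Read off: b = 0.991, SE = 0.183 for soil temperature.
df = n − k − 1 = 173 − 3 − 1 = 169.
t* = t_{0.025, 169} = 1.9741.
Margin = t* × SE = 1.9741 × 0.183 = 0.36126.
CI: 0.991 ± 0.36126 → (0.630, 1.352).

(0.630, 1.352)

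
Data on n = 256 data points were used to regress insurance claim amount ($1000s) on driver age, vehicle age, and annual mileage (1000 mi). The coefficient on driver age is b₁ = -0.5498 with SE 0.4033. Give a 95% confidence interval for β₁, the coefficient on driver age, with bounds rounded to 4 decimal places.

df = n − k − 1 = 256 − 3 − 1 = 252.
t* = t_{0.025, 252} = 1.969422.
Margin = t* × SE = 1.969422 × 0.4033 = 0.794268.
CI: -0.5498 ± 0.794268 → (-1.3441, 0.2445).
With 95% confidence, each one-unit increase in driver age is associated with a change of between -1.3441 and 0.2445 $1000s in insurance claim amount, holding the other predictors fixed.

(-1.3441, 0.2445)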